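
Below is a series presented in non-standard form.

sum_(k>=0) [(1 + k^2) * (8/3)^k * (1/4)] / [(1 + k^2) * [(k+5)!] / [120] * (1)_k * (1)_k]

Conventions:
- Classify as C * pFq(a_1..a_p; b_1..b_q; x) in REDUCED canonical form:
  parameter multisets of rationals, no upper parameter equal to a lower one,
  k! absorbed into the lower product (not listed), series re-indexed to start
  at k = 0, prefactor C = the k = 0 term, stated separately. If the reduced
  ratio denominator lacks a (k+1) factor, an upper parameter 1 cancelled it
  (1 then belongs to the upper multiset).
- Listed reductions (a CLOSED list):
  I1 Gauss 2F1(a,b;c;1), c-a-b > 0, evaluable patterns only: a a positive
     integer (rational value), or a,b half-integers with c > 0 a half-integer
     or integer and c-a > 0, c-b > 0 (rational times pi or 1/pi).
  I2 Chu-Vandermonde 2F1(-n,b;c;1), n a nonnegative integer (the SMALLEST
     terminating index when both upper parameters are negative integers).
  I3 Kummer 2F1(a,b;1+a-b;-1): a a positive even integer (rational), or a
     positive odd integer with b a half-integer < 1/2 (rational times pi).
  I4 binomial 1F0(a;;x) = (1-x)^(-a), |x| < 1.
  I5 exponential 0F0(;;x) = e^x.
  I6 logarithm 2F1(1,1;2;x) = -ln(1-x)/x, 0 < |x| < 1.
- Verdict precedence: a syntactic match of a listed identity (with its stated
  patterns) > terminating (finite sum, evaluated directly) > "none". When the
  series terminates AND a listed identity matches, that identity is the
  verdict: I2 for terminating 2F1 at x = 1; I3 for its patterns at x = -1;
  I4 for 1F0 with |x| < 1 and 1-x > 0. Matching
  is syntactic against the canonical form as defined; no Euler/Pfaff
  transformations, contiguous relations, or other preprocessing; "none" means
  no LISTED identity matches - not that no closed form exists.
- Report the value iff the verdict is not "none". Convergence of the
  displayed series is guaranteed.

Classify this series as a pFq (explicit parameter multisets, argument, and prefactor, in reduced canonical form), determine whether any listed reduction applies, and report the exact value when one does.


Structural cue: with t_0 = 1/4, (1)_k (C = 1/4, x = 8/3) is k! itself.
Ratio: r(k) = (8/3) * 1 / [(k+1) (k+6) (k+1)] - rational in k. x = (8/3); t_0 = 1/4; negate the roots.

With C = 1/4: the canonical form is 0F2(-; 1, 6; 8/3). Verdict: none. No listed pattern accepts 0F2(-; 1, 6; 8/3).


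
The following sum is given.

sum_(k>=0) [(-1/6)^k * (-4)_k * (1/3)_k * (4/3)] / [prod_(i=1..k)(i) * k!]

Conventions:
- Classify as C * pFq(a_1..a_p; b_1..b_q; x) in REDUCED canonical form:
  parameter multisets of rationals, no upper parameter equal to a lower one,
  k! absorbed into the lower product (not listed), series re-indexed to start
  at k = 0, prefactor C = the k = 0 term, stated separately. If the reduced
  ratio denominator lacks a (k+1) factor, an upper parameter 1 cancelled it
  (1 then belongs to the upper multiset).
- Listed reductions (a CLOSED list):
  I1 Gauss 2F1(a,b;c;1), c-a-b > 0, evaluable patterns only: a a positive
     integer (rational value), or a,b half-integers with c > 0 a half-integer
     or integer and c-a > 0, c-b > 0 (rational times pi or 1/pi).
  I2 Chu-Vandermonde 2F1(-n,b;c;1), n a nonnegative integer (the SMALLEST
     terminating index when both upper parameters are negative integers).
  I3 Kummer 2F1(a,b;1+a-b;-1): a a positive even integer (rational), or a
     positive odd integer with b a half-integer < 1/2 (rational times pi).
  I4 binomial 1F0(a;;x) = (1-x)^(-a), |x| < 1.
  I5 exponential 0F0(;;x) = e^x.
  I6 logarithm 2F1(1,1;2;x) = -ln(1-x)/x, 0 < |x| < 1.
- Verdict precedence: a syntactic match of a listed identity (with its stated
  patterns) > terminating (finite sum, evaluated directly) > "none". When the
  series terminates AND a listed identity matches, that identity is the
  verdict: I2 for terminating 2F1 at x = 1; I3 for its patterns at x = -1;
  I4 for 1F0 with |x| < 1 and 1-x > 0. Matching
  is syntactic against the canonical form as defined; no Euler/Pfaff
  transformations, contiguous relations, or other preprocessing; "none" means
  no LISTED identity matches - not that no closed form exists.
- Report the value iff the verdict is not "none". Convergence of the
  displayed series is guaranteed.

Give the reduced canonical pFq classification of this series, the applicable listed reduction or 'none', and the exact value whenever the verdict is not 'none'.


With C = 4/3: the canonical form is 2F1(-4, 1/3; 1; -1/6). Verdict: terminating (-4 upstairs). 5 nonzero terms in all; added directly. Sum: 397619/236196.

The tell: x = (-1/6) and the product of the first k integers (C = 4/3, x = -1/6) is k!.
Adjacent-term ratio: r(k) = (-1/6) * (k-4) (k+1/3) / [(k+1) (k+1)] - rational; roots negated = parameters, x = (-1/6), C = 4/3.


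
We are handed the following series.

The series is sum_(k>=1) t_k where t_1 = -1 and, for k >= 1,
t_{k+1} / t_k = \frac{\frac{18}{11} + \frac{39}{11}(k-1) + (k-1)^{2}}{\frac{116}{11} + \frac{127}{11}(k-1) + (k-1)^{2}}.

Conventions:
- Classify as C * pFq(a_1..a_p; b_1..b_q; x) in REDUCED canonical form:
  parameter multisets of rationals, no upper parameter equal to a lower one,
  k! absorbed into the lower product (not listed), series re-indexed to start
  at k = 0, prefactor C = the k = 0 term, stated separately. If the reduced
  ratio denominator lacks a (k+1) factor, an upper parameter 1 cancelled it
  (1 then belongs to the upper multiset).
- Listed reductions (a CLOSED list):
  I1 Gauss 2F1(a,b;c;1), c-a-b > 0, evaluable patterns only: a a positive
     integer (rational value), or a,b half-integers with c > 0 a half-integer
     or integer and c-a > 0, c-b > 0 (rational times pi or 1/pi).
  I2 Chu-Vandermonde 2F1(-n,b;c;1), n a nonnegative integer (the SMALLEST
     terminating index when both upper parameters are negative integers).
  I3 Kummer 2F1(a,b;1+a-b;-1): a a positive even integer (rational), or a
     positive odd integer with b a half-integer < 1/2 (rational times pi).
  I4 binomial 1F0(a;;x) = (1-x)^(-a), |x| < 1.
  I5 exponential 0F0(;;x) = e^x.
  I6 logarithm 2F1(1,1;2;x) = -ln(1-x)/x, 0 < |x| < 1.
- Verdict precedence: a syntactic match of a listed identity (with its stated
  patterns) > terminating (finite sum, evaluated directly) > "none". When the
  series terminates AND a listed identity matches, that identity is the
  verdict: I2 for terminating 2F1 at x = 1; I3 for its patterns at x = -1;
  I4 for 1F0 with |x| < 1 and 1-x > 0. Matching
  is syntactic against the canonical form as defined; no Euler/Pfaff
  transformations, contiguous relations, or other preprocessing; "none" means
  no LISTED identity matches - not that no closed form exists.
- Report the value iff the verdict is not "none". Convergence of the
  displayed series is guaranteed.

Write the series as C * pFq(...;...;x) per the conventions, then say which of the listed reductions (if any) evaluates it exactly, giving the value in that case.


Reduced: x = 1, 2F1, upper = {\frac{6}{11}, 3}, lower = {\frac{116}{11}}, C = -1. Verdict: this is the Gauss summation I1 (x = 1: the Gamma ratio telescopes since c-a-b = 7 > 0 and a = 3 in Z>0). Its exact value is -\frac{19505}{15972}.

Key step: from the first term -1: the expanded ratio factors over Q; C = -1, roots give parameters.
Ratio: r(k) = 1 * (k+\frac{6}{11}) (k+3) / [(k+\frac{116}{11}) (k+1)] - rational in k, leading ratio 1; with t_0 = -1, classification follows.


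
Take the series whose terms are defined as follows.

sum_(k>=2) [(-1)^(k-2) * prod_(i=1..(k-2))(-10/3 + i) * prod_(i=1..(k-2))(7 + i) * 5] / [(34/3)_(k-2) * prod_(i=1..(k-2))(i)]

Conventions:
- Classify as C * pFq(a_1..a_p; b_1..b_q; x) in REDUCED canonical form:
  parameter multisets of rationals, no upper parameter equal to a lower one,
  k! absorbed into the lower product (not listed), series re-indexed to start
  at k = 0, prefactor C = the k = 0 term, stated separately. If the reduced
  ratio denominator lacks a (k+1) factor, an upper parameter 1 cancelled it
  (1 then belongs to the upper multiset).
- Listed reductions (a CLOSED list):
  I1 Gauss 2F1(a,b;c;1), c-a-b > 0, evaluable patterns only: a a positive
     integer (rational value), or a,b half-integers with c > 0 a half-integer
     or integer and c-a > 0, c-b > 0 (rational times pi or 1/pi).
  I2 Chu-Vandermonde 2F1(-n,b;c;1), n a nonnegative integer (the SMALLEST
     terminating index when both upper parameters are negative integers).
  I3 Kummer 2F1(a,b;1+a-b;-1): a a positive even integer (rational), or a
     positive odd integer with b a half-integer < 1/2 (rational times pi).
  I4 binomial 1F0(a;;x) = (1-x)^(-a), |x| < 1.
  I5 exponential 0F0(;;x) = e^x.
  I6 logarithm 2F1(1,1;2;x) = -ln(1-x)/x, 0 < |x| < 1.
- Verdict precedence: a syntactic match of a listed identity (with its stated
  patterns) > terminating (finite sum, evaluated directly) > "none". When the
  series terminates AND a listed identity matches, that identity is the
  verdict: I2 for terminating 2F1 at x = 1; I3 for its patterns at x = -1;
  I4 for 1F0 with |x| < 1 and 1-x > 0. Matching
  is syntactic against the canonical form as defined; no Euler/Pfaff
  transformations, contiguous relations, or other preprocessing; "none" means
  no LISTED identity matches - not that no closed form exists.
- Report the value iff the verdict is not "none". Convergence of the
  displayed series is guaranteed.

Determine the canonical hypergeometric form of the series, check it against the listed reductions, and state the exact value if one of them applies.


With C = 5: the canonical form is 2F1(-7/3, 8; 34/3; -1). Verdict: Kummer's theorem (I3) applies (x = -1; c = 34/3 equals 1+a-b for upper {-7/3, 8}: listed pattern). Sum: 8525/486.

Key observation: from the first term 5: the product of the first k integers (C = 5, x = -1) is k!.
Consecutive-term ratio: r(k) = (-1) * (k-7/3) (k+8) / [(k+34/3) (k+1)] - rational in k, leading ratio (-1); with t_0 = 5, classification follows.


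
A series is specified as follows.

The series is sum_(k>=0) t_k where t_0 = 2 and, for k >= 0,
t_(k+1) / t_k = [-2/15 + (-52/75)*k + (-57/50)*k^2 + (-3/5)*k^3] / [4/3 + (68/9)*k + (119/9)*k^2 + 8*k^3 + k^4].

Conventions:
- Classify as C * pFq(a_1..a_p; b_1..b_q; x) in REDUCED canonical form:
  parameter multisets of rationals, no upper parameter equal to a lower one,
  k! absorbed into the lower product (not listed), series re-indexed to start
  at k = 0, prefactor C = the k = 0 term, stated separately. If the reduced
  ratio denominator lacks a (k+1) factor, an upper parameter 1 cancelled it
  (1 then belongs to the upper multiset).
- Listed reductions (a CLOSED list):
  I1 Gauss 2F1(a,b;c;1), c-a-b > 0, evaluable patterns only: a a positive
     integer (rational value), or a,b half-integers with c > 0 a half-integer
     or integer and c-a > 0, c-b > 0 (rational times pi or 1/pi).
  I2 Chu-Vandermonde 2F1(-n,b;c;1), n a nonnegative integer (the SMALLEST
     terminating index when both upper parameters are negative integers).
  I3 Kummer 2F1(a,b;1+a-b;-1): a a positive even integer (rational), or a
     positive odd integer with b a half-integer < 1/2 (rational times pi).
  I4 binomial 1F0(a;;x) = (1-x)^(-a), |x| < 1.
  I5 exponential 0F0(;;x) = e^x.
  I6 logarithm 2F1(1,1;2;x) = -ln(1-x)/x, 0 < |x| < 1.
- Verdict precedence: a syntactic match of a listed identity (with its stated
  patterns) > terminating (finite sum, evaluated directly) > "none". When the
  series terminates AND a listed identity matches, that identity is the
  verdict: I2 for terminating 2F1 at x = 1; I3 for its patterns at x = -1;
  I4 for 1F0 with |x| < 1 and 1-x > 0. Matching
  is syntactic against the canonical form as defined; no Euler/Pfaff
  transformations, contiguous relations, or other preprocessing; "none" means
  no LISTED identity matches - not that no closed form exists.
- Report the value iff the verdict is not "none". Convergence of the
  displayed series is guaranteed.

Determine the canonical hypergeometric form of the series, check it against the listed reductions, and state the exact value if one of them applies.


Structural cue: from the first term 2: roots of the ratio polynomials (C = 2) are the negated parameters.
Consecutive-term ratio: r(k) = (-3/5) * (k+2/5) (k+5/6) / [(k+1/3) (k+6) (k+1)] - rational in k. x = (-3/5); t_0 = 2; negate the roots.

Classification (C = 2): 2F2 with upper {2/5, 5/6}, lower {1/3, 6}, argument x = -3/5. Verdict: none. No listed pattern accepts 2F2(2/5, 5/6; 1/3, 6; -3/5).


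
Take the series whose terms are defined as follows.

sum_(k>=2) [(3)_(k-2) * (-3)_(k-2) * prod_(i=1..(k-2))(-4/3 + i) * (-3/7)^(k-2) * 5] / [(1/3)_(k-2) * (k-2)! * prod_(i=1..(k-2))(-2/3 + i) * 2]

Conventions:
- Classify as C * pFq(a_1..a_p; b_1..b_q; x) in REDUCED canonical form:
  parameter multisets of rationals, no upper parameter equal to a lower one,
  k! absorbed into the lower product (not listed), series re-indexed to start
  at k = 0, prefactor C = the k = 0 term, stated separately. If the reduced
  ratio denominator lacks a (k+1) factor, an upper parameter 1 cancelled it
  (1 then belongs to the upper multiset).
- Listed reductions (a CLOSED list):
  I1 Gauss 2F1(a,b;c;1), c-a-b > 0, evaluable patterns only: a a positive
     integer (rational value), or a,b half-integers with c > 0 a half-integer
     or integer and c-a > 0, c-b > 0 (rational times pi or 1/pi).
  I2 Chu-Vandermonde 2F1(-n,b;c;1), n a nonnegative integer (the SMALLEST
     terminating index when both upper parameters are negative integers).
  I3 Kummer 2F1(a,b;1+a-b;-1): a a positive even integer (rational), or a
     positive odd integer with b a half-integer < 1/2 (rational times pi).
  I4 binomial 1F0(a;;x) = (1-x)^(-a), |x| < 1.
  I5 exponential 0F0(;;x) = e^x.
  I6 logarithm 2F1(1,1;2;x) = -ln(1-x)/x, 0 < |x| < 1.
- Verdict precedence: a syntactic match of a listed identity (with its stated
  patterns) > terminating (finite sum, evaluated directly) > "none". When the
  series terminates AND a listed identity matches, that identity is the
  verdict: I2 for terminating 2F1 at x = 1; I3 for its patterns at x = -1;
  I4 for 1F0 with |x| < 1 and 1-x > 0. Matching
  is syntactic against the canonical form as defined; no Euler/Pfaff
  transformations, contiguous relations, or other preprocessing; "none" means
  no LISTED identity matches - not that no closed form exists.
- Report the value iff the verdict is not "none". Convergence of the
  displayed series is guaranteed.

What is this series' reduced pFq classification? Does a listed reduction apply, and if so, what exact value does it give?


With C = 5/2: the canonical form is 3F2(-3, -1/3, 3; 1/3, 1/3; -3/7). Verdict: terminating. With -3 upstairs the series is a 4-term polynomial sum; evaluated term by term. Exact value: -1650175/33614.

First insight: with t_0 = 5/2, the constant factors (prefactor 5/2) combine into one prefactor.
Adjacent-term ratio: r(k) = (-3/7) * (k-3) (k-1/3) (k+3) / [(k+1/3) (k+1/3) (k+1)] - poly over poly, x = (-3/7) from leading terms; C = 5/2 at k = 0.


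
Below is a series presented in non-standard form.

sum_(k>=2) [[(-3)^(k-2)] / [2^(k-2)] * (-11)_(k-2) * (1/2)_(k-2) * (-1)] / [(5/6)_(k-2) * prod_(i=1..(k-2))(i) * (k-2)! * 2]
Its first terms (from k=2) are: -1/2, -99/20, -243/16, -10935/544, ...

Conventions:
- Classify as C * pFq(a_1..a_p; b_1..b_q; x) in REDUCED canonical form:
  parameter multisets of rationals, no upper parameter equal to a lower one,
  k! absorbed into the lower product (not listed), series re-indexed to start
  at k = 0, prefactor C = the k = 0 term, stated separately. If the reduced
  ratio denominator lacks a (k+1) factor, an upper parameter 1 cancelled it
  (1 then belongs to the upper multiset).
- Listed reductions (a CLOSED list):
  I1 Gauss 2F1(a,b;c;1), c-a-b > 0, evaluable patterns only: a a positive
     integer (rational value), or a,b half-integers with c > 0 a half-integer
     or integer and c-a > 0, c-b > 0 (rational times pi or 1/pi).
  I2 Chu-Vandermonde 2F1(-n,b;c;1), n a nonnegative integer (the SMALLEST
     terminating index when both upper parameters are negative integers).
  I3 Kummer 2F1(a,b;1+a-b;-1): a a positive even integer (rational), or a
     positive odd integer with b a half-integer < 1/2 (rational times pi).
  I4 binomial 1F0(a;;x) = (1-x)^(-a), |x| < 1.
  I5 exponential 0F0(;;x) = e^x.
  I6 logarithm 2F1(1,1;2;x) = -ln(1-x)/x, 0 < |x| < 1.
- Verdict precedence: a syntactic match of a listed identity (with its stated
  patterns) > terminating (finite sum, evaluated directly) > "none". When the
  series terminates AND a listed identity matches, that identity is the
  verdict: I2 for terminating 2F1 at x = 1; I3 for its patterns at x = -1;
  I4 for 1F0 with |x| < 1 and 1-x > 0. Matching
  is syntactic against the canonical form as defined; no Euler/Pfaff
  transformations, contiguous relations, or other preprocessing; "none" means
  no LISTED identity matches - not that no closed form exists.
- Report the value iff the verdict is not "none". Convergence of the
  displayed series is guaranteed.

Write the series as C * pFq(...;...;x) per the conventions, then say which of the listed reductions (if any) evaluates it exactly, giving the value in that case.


Reduced: x = -3/2, 2F2, upper = {-11, 1/2}, lower = {5/6, 1}, C = -1/2. Verdict: terminating. (-11)_k vanishes past k = 11, leaving a 12-term sum, computed directly. Hence: -42310588157100823622917/689580548697227264000.

First insight: t_0 being -1/2, the two geometric factors (prefactor -1/2) combine into one argument.
Consecutive-term ratio: r(k) = (-3/2) * (k-11) (k+1/2) / [(k+5/6) (k+1) (k+1)] ; factor over Q: parameters, x = (-3/2), and C = -1/2.


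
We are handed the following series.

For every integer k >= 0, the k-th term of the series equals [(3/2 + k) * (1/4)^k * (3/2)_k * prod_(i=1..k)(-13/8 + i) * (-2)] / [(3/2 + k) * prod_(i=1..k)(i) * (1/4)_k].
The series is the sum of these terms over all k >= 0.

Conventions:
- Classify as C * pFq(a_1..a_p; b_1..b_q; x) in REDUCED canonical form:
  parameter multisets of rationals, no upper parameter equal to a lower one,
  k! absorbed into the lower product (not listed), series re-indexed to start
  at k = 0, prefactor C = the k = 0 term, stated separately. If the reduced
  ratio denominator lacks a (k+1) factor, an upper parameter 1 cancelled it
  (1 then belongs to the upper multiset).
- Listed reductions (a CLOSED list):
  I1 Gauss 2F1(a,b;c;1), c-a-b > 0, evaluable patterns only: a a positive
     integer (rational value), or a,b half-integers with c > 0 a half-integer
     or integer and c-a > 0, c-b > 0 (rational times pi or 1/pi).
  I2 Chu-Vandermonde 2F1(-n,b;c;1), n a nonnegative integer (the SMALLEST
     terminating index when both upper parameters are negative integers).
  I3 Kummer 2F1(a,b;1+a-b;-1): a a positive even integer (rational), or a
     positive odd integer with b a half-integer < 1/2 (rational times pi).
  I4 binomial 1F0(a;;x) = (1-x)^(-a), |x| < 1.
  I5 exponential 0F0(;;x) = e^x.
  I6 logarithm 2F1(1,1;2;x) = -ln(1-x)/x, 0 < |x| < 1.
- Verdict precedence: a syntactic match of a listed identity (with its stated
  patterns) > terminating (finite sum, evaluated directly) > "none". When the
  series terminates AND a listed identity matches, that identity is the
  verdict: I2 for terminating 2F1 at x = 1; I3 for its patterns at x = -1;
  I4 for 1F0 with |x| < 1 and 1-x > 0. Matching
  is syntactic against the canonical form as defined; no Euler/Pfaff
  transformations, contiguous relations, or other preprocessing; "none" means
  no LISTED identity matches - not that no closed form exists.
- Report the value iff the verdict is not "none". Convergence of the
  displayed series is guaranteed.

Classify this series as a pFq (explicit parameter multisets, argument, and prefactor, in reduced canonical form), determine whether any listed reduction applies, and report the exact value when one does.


First insight: with t_0 = -2, the product of the first k integers (prefactor -2) is k!.
Term ratio: r(k) = (1/4) * (k-5/8) (k+3/2) / [(k+1/4) (k+1)] - rational in k, leading ratio (1/4); with t_0 = -2, classification follows.

With C = -2: the canonical form is 2F1(-5/8, 3/2; 1/4; 1/4). Verdict: none - at argument 1/4 the multisets {-5/8, 3/2} ; {1/4} match no listed identity.


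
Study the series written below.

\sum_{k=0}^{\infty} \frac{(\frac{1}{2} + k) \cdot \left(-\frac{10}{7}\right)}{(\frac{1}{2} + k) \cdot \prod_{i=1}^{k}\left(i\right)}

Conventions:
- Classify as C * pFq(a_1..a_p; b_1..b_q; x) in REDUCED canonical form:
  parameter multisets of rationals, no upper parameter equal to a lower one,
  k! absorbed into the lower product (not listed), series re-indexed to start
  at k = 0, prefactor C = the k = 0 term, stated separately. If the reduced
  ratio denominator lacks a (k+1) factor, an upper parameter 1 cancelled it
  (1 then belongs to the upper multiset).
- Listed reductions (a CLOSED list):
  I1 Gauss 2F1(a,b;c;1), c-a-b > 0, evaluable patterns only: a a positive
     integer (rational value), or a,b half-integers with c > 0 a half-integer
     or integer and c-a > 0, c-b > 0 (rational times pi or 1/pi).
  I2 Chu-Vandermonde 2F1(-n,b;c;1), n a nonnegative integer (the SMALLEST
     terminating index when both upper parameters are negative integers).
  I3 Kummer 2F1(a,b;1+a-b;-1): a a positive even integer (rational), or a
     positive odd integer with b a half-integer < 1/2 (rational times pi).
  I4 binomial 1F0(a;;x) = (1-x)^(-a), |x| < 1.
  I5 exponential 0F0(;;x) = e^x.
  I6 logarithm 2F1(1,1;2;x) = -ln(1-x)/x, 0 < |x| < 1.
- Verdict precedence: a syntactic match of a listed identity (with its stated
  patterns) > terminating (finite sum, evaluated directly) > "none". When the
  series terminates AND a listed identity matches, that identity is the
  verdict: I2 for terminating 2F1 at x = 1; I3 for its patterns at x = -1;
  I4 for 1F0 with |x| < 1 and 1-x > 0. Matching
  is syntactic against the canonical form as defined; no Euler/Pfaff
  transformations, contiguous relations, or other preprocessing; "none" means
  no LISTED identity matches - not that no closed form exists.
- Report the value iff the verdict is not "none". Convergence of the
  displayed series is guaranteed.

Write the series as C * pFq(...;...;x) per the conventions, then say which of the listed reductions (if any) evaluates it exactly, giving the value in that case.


x = 1 here; the reduced form reads 0F0, upper {-}, lower {-}, C = -\frac{10}{7}. Verdict: the I5 exponential reduction applies (the 0F0 exponential series at x = 1). Exact value: \left(-\frac{10}{7}\right) \cdot e^{1}.

Key step: t_0 being -\frac{10}{7}, the product of the first k integers (prefactor -10/7) is k!.
Consecutive-term ratio: r(k) = 1 * 1 / [(k+1)] ; factor over Q: parameters, x = 1, and C = -\frac{10}{7}.


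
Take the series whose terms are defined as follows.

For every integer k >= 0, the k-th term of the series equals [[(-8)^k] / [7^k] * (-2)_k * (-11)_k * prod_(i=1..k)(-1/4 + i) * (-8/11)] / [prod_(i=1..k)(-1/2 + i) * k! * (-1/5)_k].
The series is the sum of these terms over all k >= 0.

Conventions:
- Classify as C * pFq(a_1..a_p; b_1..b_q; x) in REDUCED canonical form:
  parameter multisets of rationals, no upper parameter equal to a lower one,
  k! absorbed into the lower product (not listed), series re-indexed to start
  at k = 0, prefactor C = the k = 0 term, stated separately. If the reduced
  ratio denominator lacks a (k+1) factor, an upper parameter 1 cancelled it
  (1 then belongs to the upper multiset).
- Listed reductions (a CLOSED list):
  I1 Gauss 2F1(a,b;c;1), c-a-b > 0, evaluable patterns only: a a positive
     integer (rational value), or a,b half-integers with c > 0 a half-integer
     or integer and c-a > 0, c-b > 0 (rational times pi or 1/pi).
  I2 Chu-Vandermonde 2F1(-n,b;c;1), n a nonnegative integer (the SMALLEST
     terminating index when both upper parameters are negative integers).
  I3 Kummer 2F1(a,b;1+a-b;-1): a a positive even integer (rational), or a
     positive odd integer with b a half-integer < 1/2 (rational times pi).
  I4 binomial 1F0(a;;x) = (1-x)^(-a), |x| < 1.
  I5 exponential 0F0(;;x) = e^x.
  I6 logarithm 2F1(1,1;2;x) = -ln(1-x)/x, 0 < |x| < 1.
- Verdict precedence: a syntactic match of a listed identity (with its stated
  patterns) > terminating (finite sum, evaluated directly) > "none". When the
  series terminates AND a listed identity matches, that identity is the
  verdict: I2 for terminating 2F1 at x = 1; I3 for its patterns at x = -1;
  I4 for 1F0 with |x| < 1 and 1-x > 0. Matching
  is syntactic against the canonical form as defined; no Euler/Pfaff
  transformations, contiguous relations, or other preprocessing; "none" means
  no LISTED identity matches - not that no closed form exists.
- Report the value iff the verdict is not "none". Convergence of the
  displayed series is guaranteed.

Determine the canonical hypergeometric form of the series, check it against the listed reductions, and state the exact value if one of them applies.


Reduced: x = -8/7, 3F2, upper = {-11, -2, 3/4}, lower = {-1/5, 1/2}, C = -8/11. Verdict: terminating (-2 upstairs). 3 nonzero terms in all; added directly. Sum: 77384/77.

The tell: from the first term -8/11: the two geometric factors (prefactor -8/11) combine into one argument.
Ratio: r(k) = (-8/7) * (k-11) (k-2) (k+3/4) / [(k-1/5) (k+1/2) (k+1)] ; factor over Q: parameters, x = (-8/7), and C = -8/11.


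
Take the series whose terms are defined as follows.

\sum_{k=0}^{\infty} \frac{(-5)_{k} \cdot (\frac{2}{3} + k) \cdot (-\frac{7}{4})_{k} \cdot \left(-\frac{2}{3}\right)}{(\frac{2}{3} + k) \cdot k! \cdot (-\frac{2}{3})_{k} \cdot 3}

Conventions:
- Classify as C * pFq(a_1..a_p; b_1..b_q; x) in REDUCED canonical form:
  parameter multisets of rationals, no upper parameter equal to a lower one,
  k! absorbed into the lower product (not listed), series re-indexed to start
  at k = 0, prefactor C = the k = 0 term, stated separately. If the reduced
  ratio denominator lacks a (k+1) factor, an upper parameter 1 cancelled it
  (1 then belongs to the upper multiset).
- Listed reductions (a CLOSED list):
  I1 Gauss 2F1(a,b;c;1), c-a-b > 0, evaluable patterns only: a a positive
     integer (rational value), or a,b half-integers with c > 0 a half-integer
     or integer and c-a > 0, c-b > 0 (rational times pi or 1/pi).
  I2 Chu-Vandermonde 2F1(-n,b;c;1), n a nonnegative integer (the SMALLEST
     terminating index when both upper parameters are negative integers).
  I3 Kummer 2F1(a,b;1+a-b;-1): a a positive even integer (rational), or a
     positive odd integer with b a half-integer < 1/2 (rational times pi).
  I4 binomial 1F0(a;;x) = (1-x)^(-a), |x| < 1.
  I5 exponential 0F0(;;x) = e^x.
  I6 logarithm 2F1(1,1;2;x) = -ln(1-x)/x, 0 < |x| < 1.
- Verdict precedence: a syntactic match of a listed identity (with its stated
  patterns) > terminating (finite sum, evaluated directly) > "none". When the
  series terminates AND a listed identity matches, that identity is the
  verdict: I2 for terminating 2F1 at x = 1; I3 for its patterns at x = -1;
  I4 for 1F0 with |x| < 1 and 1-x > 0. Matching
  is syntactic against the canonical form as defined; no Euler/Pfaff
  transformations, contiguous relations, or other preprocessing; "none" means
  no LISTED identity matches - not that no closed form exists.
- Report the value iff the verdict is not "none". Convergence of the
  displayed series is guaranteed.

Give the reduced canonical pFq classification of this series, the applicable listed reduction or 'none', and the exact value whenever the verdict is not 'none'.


x = 1 here; the reduced form reads 2F1, upper {-5, -\frac{7}{4}}, lower {-\frac{2}{3}}, C = -\frac{2}{9}. Verdict: this is Vandermonde's identity (I2) (terminating 2F1 at x = 1 with n = 5, b = -7/4, c = -\frac{2}{3}). Value: \frac{1026935}{73728}.

The tell: t_0 = -\frac{2}{9} here, and the constant factors (prefactor -2/9) combine into one prefactor.
Ratio: r(k) = 1 * (k-5) (k-\frac{7}{4}) / [(k-\frac{2}{3}) (k+1)] - rational in k. x = 1; t_0 = -\frac{2}{9}; negate the roots.


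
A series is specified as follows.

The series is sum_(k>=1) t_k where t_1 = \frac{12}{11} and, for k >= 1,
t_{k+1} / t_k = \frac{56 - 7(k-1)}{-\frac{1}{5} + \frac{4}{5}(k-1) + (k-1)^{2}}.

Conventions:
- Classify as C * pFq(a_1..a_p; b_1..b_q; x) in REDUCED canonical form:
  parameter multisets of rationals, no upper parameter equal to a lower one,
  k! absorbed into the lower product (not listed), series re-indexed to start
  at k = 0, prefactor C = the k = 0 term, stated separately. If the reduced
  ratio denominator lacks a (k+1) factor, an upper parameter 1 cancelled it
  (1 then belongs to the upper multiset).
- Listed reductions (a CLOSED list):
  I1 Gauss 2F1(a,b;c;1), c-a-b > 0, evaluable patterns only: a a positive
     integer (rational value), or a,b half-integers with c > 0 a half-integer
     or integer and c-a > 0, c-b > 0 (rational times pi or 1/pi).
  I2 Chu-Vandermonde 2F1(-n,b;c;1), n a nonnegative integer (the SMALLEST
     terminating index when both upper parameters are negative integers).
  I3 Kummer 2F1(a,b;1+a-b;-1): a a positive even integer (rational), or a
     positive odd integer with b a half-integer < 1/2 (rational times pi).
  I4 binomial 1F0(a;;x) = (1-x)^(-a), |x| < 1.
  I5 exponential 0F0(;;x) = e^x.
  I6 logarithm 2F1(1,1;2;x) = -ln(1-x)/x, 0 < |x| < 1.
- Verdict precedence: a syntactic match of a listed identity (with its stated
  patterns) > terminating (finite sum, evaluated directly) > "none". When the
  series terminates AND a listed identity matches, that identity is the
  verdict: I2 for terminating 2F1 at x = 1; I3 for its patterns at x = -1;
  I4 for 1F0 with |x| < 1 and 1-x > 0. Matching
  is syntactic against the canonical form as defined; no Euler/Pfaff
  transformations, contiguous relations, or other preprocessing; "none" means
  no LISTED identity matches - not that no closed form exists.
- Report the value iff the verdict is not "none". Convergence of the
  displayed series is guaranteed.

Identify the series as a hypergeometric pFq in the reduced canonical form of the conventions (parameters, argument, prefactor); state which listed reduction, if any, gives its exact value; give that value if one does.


x = -7 here; the reduced form reads 1F1, upper {-8}, lower {-\frac{1}{5}}, C = \frac{12}{11}. Verdict: terminating at k = 8: the factor (-8)_k kills every later term; summing the 9 survivors is exact. Hence: -\frac{29207609495983}{29674656}.

Key observation: from the first term \frac{12}{11}: the expanded ratio factors over Q; C = 12/11, roots give parameters.
Step ratio: r(k) = -7 * (k-8) / [(k-\frac{1}{5}) (k+1)] - rational; roots negated = parameters, x = -7, C = \frac{12}{11}.


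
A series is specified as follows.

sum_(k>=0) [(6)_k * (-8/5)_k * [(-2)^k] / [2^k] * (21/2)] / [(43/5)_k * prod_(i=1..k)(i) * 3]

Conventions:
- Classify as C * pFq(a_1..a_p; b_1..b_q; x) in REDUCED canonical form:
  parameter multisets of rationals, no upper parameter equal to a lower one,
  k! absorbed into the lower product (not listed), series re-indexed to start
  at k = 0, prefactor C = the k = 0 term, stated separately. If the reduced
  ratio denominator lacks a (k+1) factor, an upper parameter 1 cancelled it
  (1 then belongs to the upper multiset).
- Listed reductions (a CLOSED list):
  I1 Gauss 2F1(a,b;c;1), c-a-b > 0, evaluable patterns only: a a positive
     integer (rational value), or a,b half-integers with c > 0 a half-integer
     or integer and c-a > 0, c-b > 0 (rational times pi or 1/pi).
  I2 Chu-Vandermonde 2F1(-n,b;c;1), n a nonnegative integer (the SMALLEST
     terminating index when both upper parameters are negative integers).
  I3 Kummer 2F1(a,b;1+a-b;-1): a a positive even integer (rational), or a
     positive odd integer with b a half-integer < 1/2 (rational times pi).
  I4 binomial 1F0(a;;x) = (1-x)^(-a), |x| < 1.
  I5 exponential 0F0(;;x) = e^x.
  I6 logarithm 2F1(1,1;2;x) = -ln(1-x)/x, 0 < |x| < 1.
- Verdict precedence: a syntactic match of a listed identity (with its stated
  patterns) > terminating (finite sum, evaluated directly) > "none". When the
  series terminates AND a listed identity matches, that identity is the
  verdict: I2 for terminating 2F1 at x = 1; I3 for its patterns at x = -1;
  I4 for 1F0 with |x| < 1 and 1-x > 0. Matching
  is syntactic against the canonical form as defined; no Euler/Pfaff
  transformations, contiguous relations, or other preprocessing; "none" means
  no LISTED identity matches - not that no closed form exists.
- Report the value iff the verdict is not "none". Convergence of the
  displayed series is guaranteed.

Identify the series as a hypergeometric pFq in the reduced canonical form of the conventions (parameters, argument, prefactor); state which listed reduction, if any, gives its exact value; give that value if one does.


This is 7/2 * 2F1(-8/5, 6; 43/5; -1) in reduced canonical form. Verdict: Kummer's theorem (I3) applies (x = -1; c = 43/5 equals 1+a-b for upper {-8/5, 6}: listed pattern). Value: 10241/1250.

Key observation: t_0 = 7/2 here, and the product of the first k integers (C = 7/2, x = -1) is k!.
Term ratio: r(k) = (-1) * (k-8/5) (k+6) / [(k+43/5) (k+1)] - rational; roots negated = parameters, x = (-1), C = 7/2.


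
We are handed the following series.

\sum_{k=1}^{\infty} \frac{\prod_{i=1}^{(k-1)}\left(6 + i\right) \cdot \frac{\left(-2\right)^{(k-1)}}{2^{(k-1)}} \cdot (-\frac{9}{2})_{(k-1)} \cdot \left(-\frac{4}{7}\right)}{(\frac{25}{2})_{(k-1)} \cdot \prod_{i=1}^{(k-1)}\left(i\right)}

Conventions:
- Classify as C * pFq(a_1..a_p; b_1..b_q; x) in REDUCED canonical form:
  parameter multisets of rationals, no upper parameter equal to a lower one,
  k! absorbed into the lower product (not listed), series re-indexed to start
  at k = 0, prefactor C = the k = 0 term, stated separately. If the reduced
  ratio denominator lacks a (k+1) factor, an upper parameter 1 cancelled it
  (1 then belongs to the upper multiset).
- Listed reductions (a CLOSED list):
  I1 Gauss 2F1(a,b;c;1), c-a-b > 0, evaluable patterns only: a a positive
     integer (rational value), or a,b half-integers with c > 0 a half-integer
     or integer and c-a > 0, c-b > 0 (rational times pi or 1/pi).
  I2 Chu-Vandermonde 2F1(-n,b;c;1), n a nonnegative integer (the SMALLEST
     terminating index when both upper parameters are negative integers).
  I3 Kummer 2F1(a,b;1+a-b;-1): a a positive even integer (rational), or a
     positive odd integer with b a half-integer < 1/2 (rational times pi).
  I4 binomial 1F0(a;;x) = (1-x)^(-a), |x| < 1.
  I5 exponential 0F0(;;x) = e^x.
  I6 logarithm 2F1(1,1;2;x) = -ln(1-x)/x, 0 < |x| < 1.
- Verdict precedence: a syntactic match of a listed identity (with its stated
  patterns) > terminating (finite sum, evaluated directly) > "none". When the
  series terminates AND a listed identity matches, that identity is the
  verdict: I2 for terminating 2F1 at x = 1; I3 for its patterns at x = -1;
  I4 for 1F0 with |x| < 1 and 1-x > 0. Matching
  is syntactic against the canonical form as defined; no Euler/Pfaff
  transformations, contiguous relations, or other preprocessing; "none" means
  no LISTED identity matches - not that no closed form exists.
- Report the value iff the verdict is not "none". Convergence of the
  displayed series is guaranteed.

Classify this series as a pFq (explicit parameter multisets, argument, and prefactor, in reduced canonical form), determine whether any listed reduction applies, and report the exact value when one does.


First insight: from the first term -\frac{4}{7}: the product of the first k integers (prefactor -4/7) is k!.
Term ratio: r(k) = -1 * (k-\frac{9}{2}) (k+7) / [(k+\frac{25}{2}) (k+1)] - rational in k. x = -1; t_0 = -\frac{4}{7}; negate the roots.

Classification (C = -\frac{4}{7}): 2F1 with upper {-\frac{9}{2}, 7}, lower {\frac{25}{2}}, argument x = -1. Verdict (x = -1): Kummer (I3) applies (x = -1; c = \frac{25}{2} equals 1+a-b for upper {-\frac{9}{2}, 7}: listed pattern). Hence: \left(-\frac{47805615}{33554432}\right) \cdot \pi.


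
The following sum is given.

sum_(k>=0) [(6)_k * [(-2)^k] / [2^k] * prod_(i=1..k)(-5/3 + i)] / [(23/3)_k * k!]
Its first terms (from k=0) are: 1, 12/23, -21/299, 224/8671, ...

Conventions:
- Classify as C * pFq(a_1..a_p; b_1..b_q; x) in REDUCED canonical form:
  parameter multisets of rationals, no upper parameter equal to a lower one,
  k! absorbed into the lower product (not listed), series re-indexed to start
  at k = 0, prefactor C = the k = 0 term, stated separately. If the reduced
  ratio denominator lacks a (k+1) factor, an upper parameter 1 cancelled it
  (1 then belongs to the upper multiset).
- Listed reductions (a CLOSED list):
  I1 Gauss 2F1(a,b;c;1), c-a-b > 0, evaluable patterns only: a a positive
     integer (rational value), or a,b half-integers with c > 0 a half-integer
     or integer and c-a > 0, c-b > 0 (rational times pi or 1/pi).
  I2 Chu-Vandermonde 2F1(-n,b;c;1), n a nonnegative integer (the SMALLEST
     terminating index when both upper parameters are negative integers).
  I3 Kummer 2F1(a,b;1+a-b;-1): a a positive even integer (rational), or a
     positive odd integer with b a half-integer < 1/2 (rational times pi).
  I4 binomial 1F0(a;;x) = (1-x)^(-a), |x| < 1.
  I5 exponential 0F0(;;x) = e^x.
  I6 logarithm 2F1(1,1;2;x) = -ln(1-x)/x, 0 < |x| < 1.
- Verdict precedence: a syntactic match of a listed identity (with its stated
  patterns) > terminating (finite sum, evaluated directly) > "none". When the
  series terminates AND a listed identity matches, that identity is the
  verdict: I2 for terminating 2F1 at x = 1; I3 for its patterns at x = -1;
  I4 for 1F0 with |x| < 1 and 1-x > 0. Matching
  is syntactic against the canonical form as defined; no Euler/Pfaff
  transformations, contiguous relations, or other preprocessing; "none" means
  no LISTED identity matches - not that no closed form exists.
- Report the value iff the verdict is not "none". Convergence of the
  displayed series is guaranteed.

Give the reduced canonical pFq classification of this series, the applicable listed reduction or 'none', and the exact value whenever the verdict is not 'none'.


The series (x = -1) is 2F1: upper {-2/3, 6}, lower {23/3}, prefactor 1. Verdict: Kummer's theorem (I3) matches (x = -1; c = 23/3 equals 1+a-b for upper {-2/3, 6}: listed pattern). Exact value: 119/81.

Key step: t_0 being 1, the running product (prefactor 1) telescopes to a rising factorial.
Adjacent-term ratio: r(k) = (-1) * (k-2/3) (k+6) / [(k+23/3) (k+1)] - rational in k, leading ratio (-1); with t_0 = 1, classification follows.


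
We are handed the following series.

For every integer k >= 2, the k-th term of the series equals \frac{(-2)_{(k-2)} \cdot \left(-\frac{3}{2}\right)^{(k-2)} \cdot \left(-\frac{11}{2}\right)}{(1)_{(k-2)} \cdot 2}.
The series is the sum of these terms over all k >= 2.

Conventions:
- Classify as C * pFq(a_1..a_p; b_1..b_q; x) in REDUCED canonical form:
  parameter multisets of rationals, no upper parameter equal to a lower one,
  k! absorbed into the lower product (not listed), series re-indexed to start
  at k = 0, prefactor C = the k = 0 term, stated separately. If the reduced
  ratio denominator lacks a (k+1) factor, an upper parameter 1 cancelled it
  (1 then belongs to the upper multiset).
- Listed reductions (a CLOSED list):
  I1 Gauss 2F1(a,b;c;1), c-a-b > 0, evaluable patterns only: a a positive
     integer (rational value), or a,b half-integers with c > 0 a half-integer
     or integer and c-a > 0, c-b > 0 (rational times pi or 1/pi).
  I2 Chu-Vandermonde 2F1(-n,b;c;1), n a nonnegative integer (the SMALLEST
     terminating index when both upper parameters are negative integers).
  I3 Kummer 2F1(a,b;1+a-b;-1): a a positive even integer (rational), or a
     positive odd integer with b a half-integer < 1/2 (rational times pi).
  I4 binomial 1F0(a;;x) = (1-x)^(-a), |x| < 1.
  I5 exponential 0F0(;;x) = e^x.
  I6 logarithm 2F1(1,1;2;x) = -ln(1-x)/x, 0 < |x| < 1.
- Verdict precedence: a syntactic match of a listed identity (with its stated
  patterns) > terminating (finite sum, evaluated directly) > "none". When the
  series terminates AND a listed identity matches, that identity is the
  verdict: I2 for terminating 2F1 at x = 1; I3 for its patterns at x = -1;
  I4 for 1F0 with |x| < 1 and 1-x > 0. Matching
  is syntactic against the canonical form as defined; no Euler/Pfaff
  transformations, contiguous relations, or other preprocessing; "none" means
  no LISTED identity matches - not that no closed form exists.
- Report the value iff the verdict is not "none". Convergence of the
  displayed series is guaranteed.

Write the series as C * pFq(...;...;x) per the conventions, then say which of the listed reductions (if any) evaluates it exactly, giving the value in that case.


Key step: x = -\frac{3}{2} and the constant factors (C = -11/4, x = -3/2) combine into one prefactor.
Step ratio: r(k) = -\frac{3}{2} * (k-2) / [(k+1)] - rational in k. x = -\frac{3}{2}; t_0 = -\frac{11}{4}; negate the roots.

Canonical form: C = -\frac{11}{4} times 1F0 with upper {-2}, lower {-}, x = -\frac{3}{2}. Verdict: terminating. (-2)_k vanishes past k = 2, leaving a 3-term sum, computed directly. Exact value: -\frac{275}{16}.
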